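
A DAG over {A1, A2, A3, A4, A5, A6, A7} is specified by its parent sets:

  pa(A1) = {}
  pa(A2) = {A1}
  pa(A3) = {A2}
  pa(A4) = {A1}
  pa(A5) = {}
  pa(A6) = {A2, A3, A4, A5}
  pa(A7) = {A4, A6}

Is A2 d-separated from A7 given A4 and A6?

Yes

There are 6 undirected paths between A2 and A7; checking each against the conditioning set {A4, A6}:
Path 1: A2 → A3 → A6 → A7
  A6 is a chain here and A6 is conditioned on, so the path is blocked at A6.
Path 2: A2 → A3 → A6 ← A4 → A7
  A4 is a fork here and A4 is conditioned on, so the path is blocked at A4.
Path 3: A2 ← A1 → A4 → A7
  A4 is a chain here and A4 is conditioned on, so the path is blocked at A4.
Path 4: A2 ← A1 → A4 → A6 → A7
  A4 is a chain here and A4 is conditioned on, so the path is blocked at A4.
Path 5: A2 → A6 → A7
  A6 is a chain here and A6 is conditioned on, so the path is blocked at A6.
Path 6: A2 → A6 ← A4 → A7
  A4 is a fork here and A4 is conditioned on, so the path is blocked at A4.
Since every path is blocked, d-separation holds.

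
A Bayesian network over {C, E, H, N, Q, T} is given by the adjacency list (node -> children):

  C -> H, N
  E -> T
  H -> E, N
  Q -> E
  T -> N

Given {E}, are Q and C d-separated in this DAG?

No

4 paths connect Q and C; each must be blocked for d-separation to hold:
Path 1: Q → E ← H → N ← C
  N is a collider here and neither N nor any of its descendants is conditioned on, so the collider stays closed — the path is blocked at N.
Path 2: Q → E ← H ← C
  E is a collider and E is conditioned on, which opens it; H is a chain and H is not conditioned on — no node blocks this path, so it is active.
Path 3: Q → E → T → N ← C
  E is a chain here and E is conditioned on, so the path is blocked at E.
Path 4: Q → E → T → N ← H ← C
  E is a chain here and E is conditioned on, so the path is blocked at E.
Since the path Q → E ← H ← C is active, Q and C are not d-separated given {E}.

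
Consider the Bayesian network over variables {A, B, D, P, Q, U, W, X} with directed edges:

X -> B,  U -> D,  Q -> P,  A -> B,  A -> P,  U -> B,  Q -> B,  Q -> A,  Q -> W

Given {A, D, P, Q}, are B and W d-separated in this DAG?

3 paths connect B and W; each must be blocked for d-separation to hold:
  1. B ← Q → W — Q:fork[blocks] ⇒ blocked
  2. B ← A ← Q → W — A:chain[blocks]; Q:fork[blocks] ⇒ blocked
  3. B ← A → P ← Q → W — A:fork[blocks]; P:collider[open]; Q:fork[blocks] ⇒ blocked
Every path is blocked, so B and W are d-separated given {A, D, P, Q}.

Yes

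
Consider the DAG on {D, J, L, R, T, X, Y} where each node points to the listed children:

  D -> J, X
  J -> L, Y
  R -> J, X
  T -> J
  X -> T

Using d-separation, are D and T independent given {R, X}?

Yes

4 paths connect D and T; each must be blocked for d-separation to hold:
Path 1: D → J ← R → X → T
  J is a collider here and neither J nor any of its descendants is conditioned on, so the collider stays closed — the path is blocked at J.
Path 2: D → J ← T
  J is a collider here and neither J nor any of its descendants is conditioned on, so the collider stays closed — the path is blocked at J.
Path 3: D → X ← R → J ← T
  R is a fork here and R is conditioned on, so the path is blocked at R.
Path 4: D → X → T
  X is a chain here and X is conditioned on, so the path is blocked at X.
All paths are blocked; D ⊥ T | {R, X} holds.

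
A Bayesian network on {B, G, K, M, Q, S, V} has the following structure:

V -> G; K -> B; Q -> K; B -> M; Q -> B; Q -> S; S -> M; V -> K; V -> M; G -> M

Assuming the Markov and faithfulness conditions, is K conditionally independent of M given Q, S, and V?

No

Enumerating the 6 paths from K to M and testing each for blocking by {Q, S, V}:
  1. K → B → M — B:chain[open] ⇒ active
  2. K → B ← Q → S → M — B:collider[blocks]; Q:fork[blocks]; S:chain[blocks] ⇒ blocked
  3. K ← Q → B → M — Q:fork[blocks]; B:chain[open] ⇒ blocked
  4. K ← Q → S → M — Q:fork[blocks]; S:chain[blocks] ⇒ blocked
  5. K ← V → M — V:fork[blocks] ⇒ blocked
  6. K ← V → G → M — V:fork[blocks]; G:chain[open] ⇒ blocked
Because an active path exists, K and M are not d-separated.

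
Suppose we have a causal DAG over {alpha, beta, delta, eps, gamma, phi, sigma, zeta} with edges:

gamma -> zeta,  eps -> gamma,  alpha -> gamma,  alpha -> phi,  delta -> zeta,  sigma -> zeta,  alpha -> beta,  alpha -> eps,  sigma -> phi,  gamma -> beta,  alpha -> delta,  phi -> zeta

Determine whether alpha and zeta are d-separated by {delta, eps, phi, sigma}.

No — alpha and zeta are not d-separated given {delta, eps, phi, sigma}.

There are 6 undirected paths between alpha and zeta; checking each against the conditioning set {delta, eps, phi, sigma}:
Path 1: alpha → eps → gamma → zeta
  eps is a chain here and eps is conditioned on, so the path is blocked at eps.
Path 2: alpha → delta → zeta
  delta is a chain here and delta is conditioned on, so the path is blocked at delta.
Path 3: alpha → phi ← sigma → zeta
  sigma is a fork here and sigma is conditioned on, so the path is blocked at sigma.
Path 4: alpha → phi → zeta
  phi is a chain here and phi is conditioned on, so the path is blocked at phi.
Path 5: alpha → gamma → zeta
  gamma is a chain and gamma is not conditioned on — no node blocks this path, so it is active.
Path 6: alpha → beta ← gamma → zeta
  beta is a collider here and neither beta nor any of its descendants is conditioned on, so the collider stays closed — the path is blocked at beta.
Since the path alpha → gamma → zeta is active, alpha and zeta are not d-separated given {delta, eps, phi, sigma}.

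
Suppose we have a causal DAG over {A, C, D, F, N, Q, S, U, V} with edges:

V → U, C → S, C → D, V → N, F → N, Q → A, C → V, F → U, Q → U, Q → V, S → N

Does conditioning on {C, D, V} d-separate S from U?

Yes

We examine all 6 paths between S and U:
  1. S → N ← F → U — N:collider[blocks]; F:fork[open] ⇒ blocked
  2. S → N ← V ← Q → U — N:collider[blocks]; V:chain[blocks]; Q:fork[open] ⇒ blocked
  3. S → N ← V → U — N:collider[blocks]; V:fork[blocks] ⇒ blocked
  4. S ← C → V ← Q → U — C:fork[blocks]; V:collider[open]; Q:fork[open] ⇒ blocked
  5. S ← C → V → N ← F → U — C:fork[blocks]; V:chain[blocks]; N:collider[blocks]; F:fork[open] ⇒ blocked
  6. S ← C → V → U — C:fork[blocks]; V:chain[blocks] ⇒ blocked
All paths are blocked; S ⊥ U | {C, D, V} holds.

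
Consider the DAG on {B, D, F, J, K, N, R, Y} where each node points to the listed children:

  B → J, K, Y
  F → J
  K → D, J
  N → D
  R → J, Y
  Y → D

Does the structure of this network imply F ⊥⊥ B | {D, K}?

We examine all 5 paths between F and B:
  1. F → J ← B — J:collider[blocks] ⇒ blocked
  2. F → J ← K → D ← Y ← B — J:collider[blocks]; K:fork[blocks]; D:collider[open]; Y:chain[open] ⇒ blocked
  3. F → J ← K ← B — J:collider[blocks]; K:chain[blocks] ⇒ blocked
  4. F → J ← R → Y → D ← K ← B — J:collider[blocks]; R:fork[open]; Y:chain[open]; D:collider[open]; K:chain[blocks] ⇒ blocked
  5. F → J ← R → Y ← B — J:collider[blocks]; R:fork[open]; Y:collider[open] ⇒ blocked
Since every path is blocked, d-separation holds.

Yes — F and B are d-separated given {D, K}.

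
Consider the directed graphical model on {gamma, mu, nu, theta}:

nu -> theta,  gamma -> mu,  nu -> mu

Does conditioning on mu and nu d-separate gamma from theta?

The only undirected path from gamma to theta is:
  1. gamma → mu ← nu → theta — mu:collider[open]; nu:fork[blocks] ⇒ blocked
Since every path is blocked, d-separation holds.

Yes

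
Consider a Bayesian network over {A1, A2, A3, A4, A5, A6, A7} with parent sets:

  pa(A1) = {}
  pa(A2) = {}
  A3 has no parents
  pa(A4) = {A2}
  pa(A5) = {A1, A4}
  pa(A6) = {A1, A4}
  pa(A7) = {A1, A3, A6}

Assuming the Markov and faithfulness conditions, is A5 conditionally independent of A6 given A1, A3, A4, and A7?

We examine all 3 paths between A5 and A6:
  1. A5 ← A4 → A6 — A4:fork[blocks] ⇒ blocked
  2. A5 ← A1 → A7 ← A6 — A1:fork[blocks]; A7:collider[open] ⇒ blocked
  3. A5 ← A1 → A6 — A1:fork[blocks] ⇒ blocked
All paths are blocked; A5 ⊥ A6 | {A1, A3, A4, A7} holds.

Yes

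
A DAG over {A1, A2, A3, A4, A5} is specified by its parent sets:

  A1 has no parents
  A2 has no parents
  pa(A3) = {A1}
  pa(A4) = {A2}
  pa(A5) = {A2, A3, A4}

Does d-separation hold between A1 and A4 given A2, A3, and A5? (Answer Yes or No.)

Yes — A1 and A4 are d-separated given {A2, A3, A5}.

2 paths connect A1 and A4; each must be blocked for d-separation to hold:
Path 1: A1 → A3 → A5 ← A2 → A4
  A3 is a chain here and A3 is conditioned on, so the path is blocked at A3.
Path 2: A1 → A3 → A5 ← A4
  A3 is a chain here and A3 is conditioned on, so the path is blocked at A3.
Since every path is blocked, d-separation holds.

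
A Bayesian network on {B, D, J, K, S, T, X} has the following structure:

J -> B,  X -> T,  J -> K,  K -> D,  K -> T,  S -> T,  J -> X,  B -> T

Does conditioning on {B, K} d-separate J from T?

Enumerating the 3 paths from J to T and testing each for blocking by {B, K}:
  1. J → X → T — X:chain[open] ⇒ active
  2. J → K → T — K:chain[blocks] ⇒ blocked
  3. J → B → T — B:chain[blocks] ⇒ blocked
Because an active path exists, J and T are not d-separated.

No — J and T are not d-separated given {B, K}.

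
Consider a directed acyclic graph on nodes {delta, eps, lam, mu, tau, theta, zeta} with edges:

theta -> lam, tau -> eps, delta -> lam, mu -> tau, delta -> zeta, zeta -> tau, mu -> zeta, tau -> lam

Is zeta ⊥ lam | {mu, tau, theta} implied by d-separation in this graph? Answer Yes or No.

No

There are 3 undirected paths between zeta and lam; checking each against the conditioning set {mu, tau, theta}:
  1. zeta → tau → lam — tau:chain[blocks] ⇒ blocked
  2. zeta ← mu → tau → lam — mu:fork[blocks]; tau:chain[blocks] ⇒ blocked
  3. zeta ← delta → lam — delta:fork[open] ⇒ active
Because an active path exists, zeta and lam are not d-separated.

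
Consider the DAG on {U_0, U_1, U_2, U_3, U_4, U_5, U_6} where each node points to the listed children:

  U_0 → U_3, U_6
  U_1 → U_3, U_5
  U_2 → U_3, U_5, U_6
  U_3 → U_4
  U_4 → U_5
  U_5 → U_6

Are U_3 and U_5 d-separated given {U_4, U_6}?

6 paths connect U_3 and U_5; each must be blocked for d-separation to hold:
Path 1: U_3 ← U_0 → U_6 ← U_5
  U_0 is a fork and U_0 is not conditioned on; U_6 is a collider and U_6 is conditioned on, which opens it — no node blocks this path, so it is active.
Path 2: U_3 ← U_0 → U_6 ← U_2 → U_5
  U_0 is a fork and U_0 is not conditioned on; U_6 is a collider and U_6 is conditioned on, which opens it; U_2 is a fork and U_2 is not conditioned on — no node blocks this path, so it is active.
Path 3: U_3 ← U_2 → U_5
  U_2 is a fork and U_2 is not conditioned on — no node blocks this path, so it is active.
Path 4: U_3 ← U_2 → U_6 ← U_5
  U_2 is a fork and U_2 is not conditioned on; U_6 is a collider and U_6 is conditioned on, which opens it — no node blocks this path, so it is active.
Path 5: U_3 → U_4 → U_5
  U_4 is a chain here and U_4 is conditioned on, so the path is blocked at U_4.
Path 6: U_3 ← U_1 → U_5
  U_1 is a fork and U_1 is not conditioned on — no node blocks this path, so it is active.
Since the path U_3 ← U_0 → U_6 ← U_5 is active, U_3 and U_5 are not d-separated given {U_4, U_6}.

No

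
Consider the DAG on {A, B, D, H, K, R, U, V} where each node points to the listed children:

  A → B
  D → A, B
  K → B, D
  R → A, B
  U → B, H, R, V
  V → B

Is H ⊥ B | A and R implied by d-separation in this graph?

Enumerating the 6 paths from H to B and testing each for blocking by {A, R}:
Path 1: H ← U → B
  U is a fork and U is not conditioned on — no node blocks this path, so it is active.
Path 2: H ← U → R → A ← D → B
  R is a chain here and R is conditioned on, so the path is blocked at R.
Path 3: H ← U → R → A ← D ← K → B
  R is a chain here and R is conditioned on, so the path is blocked at R.
Path 4: H ← U → R → A → B
  R is a chain here and R is conditioned on, so the path is blocked at R.
Path 5: H ← U → R → B
  R is a chain here and R is conditioned on, so the path is blocked at R.
Path 6: H ← U → V → B
  U is a fork and U is not conditioned on; V is a chain and V is not conditioned on — no node blocks this path, so it is active.
Since the path H ← U → B is active, H and B are not d-separated given {A, R}.

No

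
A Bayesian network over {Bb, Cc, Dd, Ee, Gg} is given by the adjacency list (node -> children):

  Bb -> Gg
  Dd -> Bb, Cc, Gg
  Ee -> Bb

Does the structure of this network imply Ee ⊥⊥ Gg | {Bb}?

2 paths connect Ee and Gg; each must be blocked for d-separation to hold:
Path 1: Ee → Bb ← Dd → Gg
  Bb is a collider and Bb is conditioned on, which opens it; Dd is a fork and Dd is not conditioned on — no node blocks this path, so it is active.
Path 2: Ee → Bb → Gg
  Bb is a chain here and Bb is conditioned on, so the path is blocked at Bb.
Since the path Ee → Bb ← Dd → Gg is active, Ee and Gg are not d-separated given {Bb}.

No — Ee and Gg are not d-separated given {Bb}.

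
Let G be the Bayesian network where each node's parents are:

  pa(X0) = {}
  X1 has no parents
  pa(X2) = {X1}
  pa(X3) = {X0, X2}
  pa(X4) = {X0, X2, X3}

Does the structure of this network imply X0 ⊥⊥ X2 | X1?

Yes

4 paths connect X0 and X2; each must be blocked for d-separation to hold:
Path 1: X0 → X4 ← X2
  X4 is a collider here and neither X4 nor any of its descendants is conditioned on, so the collider stays closed — the path is blocked at X4.
Path 2: X0 → X4 ← X3 ← X2
  X4 is a collider here and neither X4 nor any of its descendants is conditioned on, so the collider stays closed — the path is blocked at X4.
Path 3: X0 → X3 → X4 ← X2
  X4 is a collider here and neither X4 nor any of its descendants is conditioned on, so the collider stays closed — the path is blocked at X4.
Path 4: X0 → X3 ← X2
  X3 is a collider here and neither X3 nor any of its descendants is conditioned on, so the collider stays closed — the path is blocked at X3.
Since every path is blocked, d-separation holds.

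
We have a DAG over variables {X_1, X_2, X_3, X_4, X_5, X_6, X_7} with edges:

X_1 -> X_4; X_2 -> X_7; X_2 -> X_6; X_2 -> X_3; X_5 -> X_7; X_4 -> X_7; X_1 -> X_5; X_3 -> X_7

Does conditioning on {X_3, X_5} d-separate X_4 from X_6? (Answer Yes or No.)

Yes

We examine all 4 paths between X_4 and X_6:
Path 1: X_4 ← X_1 → X_5 → X_7 ← X_2 → X_6
  X_5 is a chain here and X_5 is conditioned on, so the path is blocked at X_5.
Path 2: X_4 ← X_1 → X_5 → X_7 ← X_3 ← X_2 → X_6
  X_5 is a chain here and X_5 is conditioned on, so the path is blocked at X_5.
Path 3: X_4 → X_7 ← X_2 → X_6
  X_7 is a collider here and neither X_7 nor any of its descendants is conditioned on, so the collider stays closed — the path is blocked at X_7.
Path 4: X_4 → X_7 ← X_3 ← X_2 → X_6
  X_7 is a collider here and neither X_7 nor any of its descendants is conditioned on, so the collider stays closed — the path is blocked at X_7.
Since every path is blocked, d-separation holds.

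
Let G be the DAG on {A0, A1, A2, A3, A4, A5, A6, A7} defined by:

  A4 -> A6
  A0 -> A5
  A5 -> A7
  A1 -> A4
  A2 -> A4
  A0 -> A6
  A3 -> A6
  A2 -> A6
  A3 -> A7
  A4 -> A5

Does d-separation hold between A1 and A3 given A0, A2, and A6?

No — A1 and A3 are not d-separated given {A0, A2, A6}.

Enumerating the 6 paths from A1 to A3 and testing each for blocking by {A0, A2, A6}:
  1. A1 → A4 → A6 ← A0 → A5 → A7 ← A3 — A4:chain[open]; A6:collider[open]; A0:fork[blocks]; A5:chain[open]; A7:collider[blocks] ⇒ blocked
  2. A1 → A4 → A6 ← A3 — A4:chain[open]; A6:collider[open] ⇒ active
  3. A1 → A4 → A5 → A7 ← A3 — A4:chain[open]; A5:chain[open]; A7:collider[blocks] ⇒ blocked
  4. A1 → A4 → A5 ← A0 → A6 ← A3 — A4:chain[open]; A5:collider[blocks]; A0:fork[blocks]; A6:collider[open] ⇒ blocked
  5. A1 → A4 ← A2 → A6 ← A0 → A5 → A7 ← A3 — A4:collider[open]; A2:fork[blocks]; A6:collider[open]; A0:fork[blocks]; A5:chain[open]; A7:collider[blocks] ⇒ blocked
  6. A1 → A4 ← A2 → A6 ← A3 — A4:collider[open]; A2:fork[blocks]; A6:collider[open] ⇒ blocked
At least one path is unblocked, so d-separation fails.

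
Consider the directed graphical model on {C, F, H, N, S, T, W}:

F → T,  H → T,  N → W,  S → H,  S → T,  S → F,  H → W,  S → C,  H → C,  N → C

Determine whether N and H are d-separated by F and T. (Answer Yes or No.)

There are 5 undirected paths between N and H; checking each against the conditioning set {F, T}:
Path 1: N → C ← H
  C is a collider here and neither C nor any of its descendants is conditioned on, so the collider stays closed — the path is blocked at C.
Path 2: N → C ← S → H
  C is a collider here and neither C nor any of its descendants is conditioned on, so the collider stays closed — the path is blocked at C.
Path 3: N → C ← S → F → T ← H
  C is a collider here and neither C nor any of its descendants is conditioned on, so the collider stays closed — the path is blocked at C.
Path 4: N → C ← S → T ← H
  C is a collider here and neither C nor any of its descendants is conditioned on, so the collider stays closed — the path is blocked at C.
Path 5: N → W ← H
  W is a collider here and neither W nor any of its descendants is conditioned on, so the collider stays closed — the path is blocked at W.
All paths are blocked; N ⊥ H | {F, T} holds.

Yes — N and H are d-separated given {F, T}.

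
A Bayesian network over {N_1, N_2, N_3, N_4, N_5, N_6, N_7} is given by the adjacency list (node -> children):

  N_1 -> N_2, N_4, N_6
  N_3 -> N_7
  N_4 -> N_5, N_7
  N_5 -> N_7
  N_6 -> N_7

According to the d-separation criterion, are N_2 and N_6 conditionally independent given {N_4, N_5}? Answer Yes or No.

There are 3 undirected paths between N_2 and N_6; checking each against the conditioning set {N_4, N_5}:
  1. N_2 ← N_1 → N_6 — N_1:fork[open] ⇒ active
  2. N_2 ← N_1 → N_4 → N_5 → N_7 ← N_6 — N_1:fork[open]; N_4:chain[blocks]; N_5:chain[blocks]; N_7:collider[blocks] ⇒ blocked
  3. N_2 ← N_1 → N_4 → N_7 ← N_6 — N_1:fork[open]; N_4:chain[blocks]; N_7:collider[blocks] ⇒ blocked
Since the path N_2 ← N_1 → N_6 is active, N_2 and N_6 are not d-separated given {N_4, N_5}.

No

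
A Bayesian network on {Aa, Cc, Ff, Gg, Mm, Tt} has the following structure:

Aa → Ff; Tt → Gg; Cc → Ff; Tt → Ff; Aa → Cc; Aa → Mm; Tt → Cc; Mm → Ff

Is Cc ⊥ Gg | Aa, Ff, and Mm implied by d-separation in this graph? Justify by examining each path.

No

We examine all 4 paths between Cc and Gg:
  1. Cc → Ff ← Tt → Gg — Ff:collider[open]; Tt:fork[open] ⇒ active
  2. Cc ← Tt → Gg — Tt:fork[open] ⇒ active
  3. Cc ← Aa → Ff ← Tt → Gg — Aa:fork[blocks]; Ff:collider[open]; Tt:fork[open] ⇒ blocked
  4. Cc ← Aa → Mm → Ff ← Tt → Gg — Aa:fork[blocks]; Mm:chain[blocks]; Ff:collider[open]; Tt:fork[open] ⇒ blocked
Because an active path exists, Cc and Gg are not d-separated.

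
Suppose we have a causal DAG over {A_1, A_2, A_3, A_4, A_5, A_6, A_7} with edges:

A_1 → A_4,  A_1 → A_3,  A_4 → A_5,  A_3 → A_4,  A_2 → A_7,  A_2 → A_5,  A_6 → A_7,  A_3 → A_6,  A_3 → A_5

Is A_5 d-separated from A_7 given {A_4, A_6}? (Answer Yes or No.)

4 paths connect A_5 and A_7; each must be blocked for d-separation to hold:
Path 1: A_5 ← A_3 → A_6 → A_7
  A_6 is a chain here and A_6 is conditioned on, so the path is blocked at A_6.
Path 2: A_5 ← A_2 → A_7
  A_2 is a fork and A_2 is not conditioned on — no node blocks this path, so it is active.
Path 3: A_5 ← A_4 ← A_3 → A_6 → A_7
  A_4 is a chain here and A_4 is conditioned on, so the path is blocked at A_4.
Path 4: A_5 ← A_4 ← A_1 → A_3 → A_6 → A_7
  A_4 is a chain here and A_4 is conditioned on, so the path is blocked at A_4.
At least one path is unblocked, so d-separation fails.

No — A_5 and A_7 are not d-separated given {A_4, A_6}.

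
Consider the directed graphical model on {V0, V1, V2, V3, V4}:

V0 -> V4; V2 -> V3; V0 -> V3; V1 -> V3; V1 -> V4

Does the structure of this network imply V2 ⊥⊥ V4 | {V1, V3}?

We examine all 2 paths between V2 and V4:
Path 1: V2 → V3 ← V1 → V4
  V1 is a fork here and V1 is conditioned on, so the path is blocked at V1.
Path 2: V2 → V3 ← V0 → V4
  V3 is a collider and V3 is conditioned on, which opens it; V0 is a fork and V0 is not conditioned on — no node blocks this path, so it is active.
Since the path V2 → V3 ← V0 → V4 is active, V2 and V4 are not d-separated given {V1, V3}.

No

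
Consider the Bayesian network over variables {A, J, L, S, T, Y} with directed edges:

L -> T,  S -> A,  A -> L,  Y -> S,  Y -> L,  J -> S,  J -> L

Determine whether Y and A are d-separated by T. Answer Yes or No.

4 paths connect Y and A; each must be blocked for d-separation to hold:
Path 1: Y → L ← J → S → A
  L is a collider and its descendant T is conditioned on, which opens it; J is a fork and J is not conditioned on; S is a chain and S is not conditioned on — no node blocks this path, so it is active.
Path 2: Y → L ← A
  L is a collider and its descendant T is conditioned on, which opens it — no node blocks this path, so it is active.
Path 3: Y → S ← J → L ← A
  S is a collider and its descendant T is conditioned on, which opens it; J is a fork and J is not conditioned on; L is a collider and its descendant T is conditioned on, which opens it — no node blocks this path, so it is active.
Path 4: Y → S → A
  S is a chain and S is not conditioned on — no node blocks this path, so it is active.
Since the path Y → L ← J → S → A is active, Y and A are not d-separated given {T}.

No — Y and A are not d-separated given {T}.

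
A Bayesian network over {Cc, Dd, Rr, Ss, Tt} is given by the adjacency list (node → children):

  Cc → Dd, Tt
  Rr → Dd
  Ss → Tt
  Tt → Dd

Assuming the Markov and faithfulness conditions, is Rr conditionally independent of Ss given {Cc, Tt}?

Yes — Rr and Ss are d-separated given {Cc, Tt}.

We examine all 2 paths between Rr and Ss:
  1. Rr → Dd ← Tt ← Ss — Dd:collider[blocks]; Tt:chain[blocks] ⇒ blocked
  2. Rr → Dd ← Cc → Tt ← Ss — Dd:collider[blocks]; Cc:fork[blocks]; Tt:collider[open] ⇒ blocked
Every path is blocked, so Rr and Ss are d-separated given {Cc, Tt}.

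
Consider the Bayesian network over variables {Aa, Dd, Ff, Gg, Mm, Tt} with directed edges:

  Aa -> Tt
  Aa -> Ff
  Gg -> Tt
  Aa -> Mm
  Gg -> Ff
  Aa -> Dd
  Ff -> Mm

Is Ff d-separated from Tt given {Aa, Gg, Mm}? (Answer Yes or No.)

Enumerating the 3 paths from Ff to Tt and testing each for blocking by {Aa, Gg, Mm}:
  1. Ff ← Aa → Tt — Aa:fork[blocks] ⇒ blocked
  2. Ff → Mm ← Aa → Tt — Mm:collider[open]; Aa:fork[blocks] ⇒ blocked
  3. Ff ← Gg → Tt — Gg:fork[blocks] ⇒ blocked
All paths are blocked; Ff ⊥ Tt | {Aa, Gg, Mm} holds.

Yes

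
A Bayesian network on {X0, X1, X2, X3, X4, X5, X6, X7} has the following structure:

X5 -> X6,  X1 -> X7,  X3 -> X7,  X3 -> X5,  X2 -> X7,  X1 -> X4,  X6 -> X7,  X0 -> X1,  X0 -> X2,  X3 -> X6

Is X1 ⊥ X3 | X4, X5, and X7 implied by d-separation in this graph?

6 paths connect X1 and X3; each must be blocked for d-separation to hold:
Path 1: X1 ← X0 → X2 → X7 ← X6 ← X5 ← X3
  X5 is a chain here and X5 is conditioned on, so the path is blocked at X5.
Path 2: X1 ← X0 → X2 → X7 ← X6 ← X3
  X0 is a fork and X0 is not conditioned on; X2 is a chain and X2 is not conditioned on; X7 is a collider and X7 is conditioned on, which opens it; X6 is a chain and X6 is not conditioned on — no node blocks this path, so it is active.
Path 3: X1 ← X0 → X2 → X7 ← X3
  X0 is a fork and X0 is not conditioned on; X2 is a chain and X2 is not conditioned on; X7 is a collider and X7 is conditioned on, which opens it — no node blocks this path, so it is active.
Path 4: X1 → X7 ← X6 ← X5 ← X3
  X5 is a chain here and X5 is conditioned on, so the path is blocked at X5.
Path 5: X1 → X7 ← X6 ← X3
  X7 is a collider and X7 is conditioned on, which opens it; X6 is a chain and X6 is not conditioned on — no node blocks this path, so it is active.
Path 6: X1 → X7 ← X3
  X7 is a collider and X7 is conditioned on, which opens it — no node blocks this path, so it is active.
At least one path is unblocked, so d-separation fails.

No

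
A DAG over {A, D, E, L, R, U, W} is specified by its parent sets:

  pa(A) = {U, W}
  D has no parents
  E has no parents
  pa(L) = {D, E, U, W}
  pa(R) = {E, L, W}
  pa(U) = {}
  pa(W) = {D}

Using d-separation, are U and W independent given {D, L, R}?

No

Enumerating the 5 paths from U to W and testing each for blocking by {D, L, R}:
Path 1: U → A ← W
  A is a collider here and neither A nor any of its descendants is conditioned on, so the collider stays closed — the path is blocked at A.
Path 2: U → L ← W
  L is a collider and L is conditioned on, which opens it — no node blocks this path, so it is active.
Path 3: U → L ← D → W
  D is a fork here and D is conditioned on, so the path is blocked at D.
Path 4: U → L → R ← W
  L is a chain here and L is conditioned on, so the path is blocked at L.
Path 5: U → L ← E → R ← W
  L is a collider and L is conditioned on, which opens it; E is a fork and E is not conditioned on; R is a collider and R is conditioned on, which opens it — no node blocks this path, so it is active.
At least one path is unblocked, so d-separation fails.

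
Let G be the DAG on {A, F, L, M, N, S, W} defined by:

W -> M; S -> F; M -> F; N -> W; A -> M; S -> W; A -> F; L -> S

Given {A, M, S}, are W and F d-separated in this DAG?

Yes

There are 3 undirected paths between W and F; checking each against the conditioning set {A, M, S}:
Path 1: W → M → F
  M is a chain here and M is conditioned on, so the path is blocked at M.
Path 2: W → M ← A → F
  A is a fork here and A is conditioned on, so the path is blocked at A.
Path 3: W ← S → F
  S is a fork here and S is conditioned on, so the path is blocked at S.
Since every path is blocked, d-separation holds.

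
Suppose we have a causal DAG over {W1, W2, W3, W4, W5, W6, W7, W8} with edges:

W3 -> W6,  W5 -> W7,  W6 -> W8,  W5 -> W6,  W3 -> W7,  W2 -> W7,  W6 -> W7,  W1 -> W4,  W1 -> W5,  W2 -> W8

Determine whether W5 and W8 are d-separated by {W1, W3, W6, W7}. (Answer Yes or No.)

We examine all 6 paths between W5 and W8:
  1. W5 → W7 ← W2 → W8 — W7:collider[open]; W2:fork[open] ⇒ active
  2. W5 → W7 ← W6 → W8 — W7:collider[open]; W6:fork[blocks] ⇒ blocked
  3. W5 → W7 ← W3 → W6 → W8 — W7:collider[open]; W3:fork[blocks]; W6:chain[blocks] ⇒ blocked
  4. W5 → W6 → W7 ← W2 → W8 — W6:chain[blocks]; W7:collider[open]; W2:fork[open] ⇒ blocked
  5. W5 → W6 → W8 — W6:chain[blocks] ⇒ blocked
  6. W5 → W6 ← W3 → W7 ← W2 → W8 — W6:collider[open]; W3:fork[blocks]; W7:collider[open]; W2:fork[open] ⇒ blocked
Since the path W5 → W7 ← W2 → W8 is active, W5 and W8 are not d-separated given {W1, W3, W6, W7}.

No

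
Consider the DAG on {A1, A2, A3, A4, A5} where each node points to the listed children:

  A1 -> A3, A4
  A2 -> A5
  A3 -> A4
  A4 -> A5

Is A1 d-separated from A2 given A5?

No

There are 2 undirected paths between A1 and A2; checking each against the conditioning set {A5}:
Path 1: A1 → A3 → A4 → A5 ← A2
  A3 is a chain and A3 is not conditioned on; A4 is a chain and A4 is not conditioned on; A5 is a collider and A5 is conditioned on, which opens it — no node blocks this path, so it is active.
Path 2: A1 → A4 → A5 ← A2
  A4 is a chain and A4 is not conditioned on; A5 is a collider and A5 is conditioned on, which opens it — no node blocks this path, so it is active.
Since the path A1 → A3 → A4 → A5 ← A2 is active, A1 and A2 are not d-separated given {A5}.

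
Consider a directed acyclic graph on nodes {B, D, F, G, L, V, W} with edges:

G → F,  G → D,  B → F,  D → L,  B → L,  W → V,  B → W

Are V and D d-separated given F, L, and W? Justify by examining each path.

Yes — V and D are d-separated given {F, L, W}.

2 paths connect V and D; each must be blocked for d-separation to hold:
Path 1: V ← W ← B → L ← D
  W is a chain here and W is conditioned on, so the path is blocked at W.
Path 2: V ← W ← B → F ← G → D
  W is a chain here and W is conditioned on, so the path is blocked at W.
All paths are blocked; V ⊥ D | {F, L, W} holds.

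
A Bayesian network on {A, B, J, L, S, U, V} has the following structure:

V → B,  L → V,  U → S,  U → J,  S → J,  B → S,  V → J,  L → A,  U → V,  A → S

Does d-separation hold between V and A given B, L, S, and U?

Yes

Enumerating the 6 paths from V to A and testing each for blocking by {B, L, S, U}:
  1. V → B → S ← A — B:chain[blocks]; S:collider[open] ⇒ blocked
  2. V ← U → S ← A — U:fork[blocks]; S:collider[open] ⇒ blocked
  3. V ← U → J ← S ← A — U:fork[blocks]; J:collider[blocks]; S:chain[blocks] ⇒ blocked
  4. V ← L → A — L:fork[blocks] ⇒ blocked
  5. V → J ← S ← A — J:collider[blocks]; S:chain[blocks] ⇒ blocked
  6. V → J ← U → S ← A — J:collider[blocks]; U:fork[blocks]; S:collider[open] ⇒ blocked
Since every path is blocked, d-separation holds.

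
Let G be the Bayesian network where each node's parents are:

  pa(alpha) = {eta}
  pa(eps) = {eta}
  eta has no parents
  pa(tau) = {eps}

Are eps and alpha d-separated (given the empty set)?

The only undirected path from eps to alpha is:
  1. eps ← eta → alpha — eta:fork[open] ⇒ active
At least one path is unblocked, so d-separation fails.

No — eps and alpha are not d-separated given ∅.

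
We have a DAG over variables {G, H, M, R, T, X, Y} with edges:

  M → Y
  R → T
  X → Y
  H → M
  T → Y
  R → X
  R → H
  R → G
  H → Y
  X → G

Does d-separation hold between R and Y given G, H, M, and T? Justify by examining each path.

5 paths connect R and Y; each must be blocked for d-separation to hold:
Path 1: R → H → M → Y
  H is a chain here and H is conditioned on, so the path is blocked at H.
Path 2: R → H → Y
  H is a chain here and H is conditioned on, so the path is blocked at H.
Path 3: R → G ← X → Y
  G is a collider and G is conditioned on, which opens it; X is a fork and X is not conditioned on — no node blocks this path, so it is active.
Path 4: R → T → Y
  T is a chain here and T is conditioned on, so the path is blocked at T.
Path 5: R → X → Y
  X is a chain and X is not conditioned on — no node blocks this path, so it is active.
Since the path R → G ← X → Y is active, R and Y are not d-separated given {G, H, M, T}.

No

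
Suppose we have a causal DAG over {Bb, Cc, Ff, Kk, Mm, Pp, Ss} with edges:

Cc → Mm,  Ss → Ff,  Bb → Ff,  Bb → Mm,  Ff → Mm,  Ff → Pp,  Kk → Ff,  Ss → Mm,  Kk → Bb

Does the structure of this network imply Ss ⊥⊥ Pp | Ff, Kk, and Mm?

Yes

Enumerating the 4 paths from Ss to Pp and testing each for blocking by {Ff, Kk, Mm}:
Path 1: Ss → Ff → Pp
  Ff is a chain here and Ff is conditioned on, so the path is blocked at Ff.
Path 2: Ss → Mm ← Ff → Pp
  Ff is a fork here and Ff is conditioned on, so the path is blocked at Ff.
Path 3: Ss → Mm ← Bb → Ff → Pp
  Ff is a chain here and Ff is conditioned on, so the path is blocked at Ff.
Path 4: Ss → Mm ← Bb ← Kk → Ff → Pp
  Kk is a fork here and Kk is conditioned on, so the path is blocked at Kk.
All paths are blocked; Ss ⊥ Pp | {Ff, Kk, Mm} holds.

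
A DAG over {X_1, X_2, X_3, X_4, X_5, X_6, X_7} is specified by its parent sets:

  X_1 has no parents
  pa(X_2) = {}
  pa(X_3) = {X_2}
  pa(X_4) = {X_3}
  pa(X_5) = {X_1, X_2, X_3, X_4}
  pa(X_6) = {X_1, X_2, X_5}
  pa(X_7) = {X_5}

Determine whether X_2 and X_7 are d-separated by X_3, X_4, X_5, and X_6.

Enumerating the 5 paths from X_2 to X_7 and testing each for blocking by {X_3, X_4, X_5, X_6}:
Path 1: X_2 → X_3 → X_4 → X_5 → X_7
  X_3 is a chain here and X_3 is conditioned on, so the path is blocked at X_3.
Path 2: X_2 → X_3 → X_5 → X_7
  X_3 is a chain here and X_3 is conditioned on, so the path is blocked at X_3.
Path 3: X_2 → X_6 ← X_1 → X_5 → X_7
  X_5 is a chain here and X_5 is conditioned on, so the path is blocked at X_5.
Path 4: X_2 → X_6 ← X_5 → X_7
  X_5 is a fork here and X_5 is conditioned on, so the path is blocked at X_5.
Path 5: X_2 → X_5 → X_7
  X_5 is a chain here and X_5 is conditioned on, so the path is blocked at X_5.
Since every path is blocked, d-separation holds.

Yes — X_2 and X_7 are d-separated given {X_3, X_4, X_5, X_6}.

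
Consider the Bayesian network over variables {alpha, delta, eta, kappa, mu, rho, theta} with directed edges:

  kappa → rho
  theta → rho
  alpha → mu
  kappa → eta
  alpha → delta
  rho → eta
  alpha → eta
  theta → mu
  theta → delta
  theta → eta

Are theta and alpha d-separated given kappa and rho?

5 paths connect theta and alpha; each must be blocked for d-separation to hold:
Path 1: theta → mu ← alpha
  mu is a collider here and neither mu nor any of its descendants is conditioned on, so the collider stays closed — the path is blocked at mu.
Path 2: theta → delta ← alpha
  delta is a collider here and neither delta nor any of its descendants is conditioned on, so the collider stays closed — the path is blocked at delta.
Path 3: theta → rho → eta ← alpha
  rho is a chain here and rho is conditioned on, so the path is blocked at rho.
Path 4: theta → rho ← kappa → eta ← alpha
  kappa is a fork here and kappa is conditioned on, so the path is blocked at kappa.
Path 5: theta → eta ← alpha
  eta is a collider here and neither eta nor any of its descendants is conditioned on, so the collider stays closed — the path is blocked at eta.
Since every path is blocked, d-separation holds.

Yes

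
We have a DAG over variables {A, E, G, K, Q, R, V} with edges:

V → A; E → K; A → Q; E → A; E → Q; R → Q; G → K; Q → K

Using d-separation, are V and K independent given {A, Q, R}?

No

4 paths connect V and K; each must be blocked for d-separation to hold:
Path 1: V → A → Q → K
  A is a chain here and A is conditioned on, so the path is blocked at A.
Path 2: V → A → Q ← E → K
  A is a chain here and A is conditioned on, so the path is blocked at A.
Path 3: V → A ← E → Q → K
  Q is a chain here and Q is conditioned on, so the path is blocked at Q.
Path 4: V → A ← E → K
  A is a collider and A is conditioned on, which opens it; E is a fork and E is not conditioned on — no node blocks this path, so it is active.
Because an active path exists, V and K are not d-separated.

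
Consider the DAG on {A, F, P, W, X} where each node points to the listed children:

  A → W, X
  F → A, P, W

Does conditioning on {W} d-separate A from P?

No — A and P are not d-separated given {W}.

We examine all 2 paths between A and P:
  1. A → W ← F → P — W:collider[open]; F:fork[open] ⇒ active
  2. A ← F → P — F:fork[open] ⇒ active
Since the path A → W ← F → P is active, A and P are not d-separated given {W}.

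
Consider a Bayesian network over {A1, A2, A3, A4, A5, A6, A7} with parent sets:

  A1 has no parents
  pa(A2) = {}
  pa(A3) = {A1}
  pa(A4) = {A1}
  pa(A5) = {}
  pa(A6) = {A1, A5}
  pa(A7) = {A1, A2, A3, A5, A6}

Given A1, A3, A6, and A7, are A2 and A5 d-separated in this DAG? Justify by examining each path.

No

There are 4 undirected paths between A2 and A5; checking each against the conditioning set {A1, A3, A6, A7}:
Path 1: A2 → A7 ← A5
  A7 is a collider and A7 is conditioned on, which opens it — no node blocks this path, so it is active.
Path 2: A2 → A7 ← A1 → A6 ← A5
  A1 is a fork here and A1 is conditioned on, so the path is blocked at A1.
Path 3: A2 → A7 ← A3 ← A1 → A6 ← A5
  A3 is a chain here and A3 is conditioned on, so the path is blocked at A3.
Path 4: A2 → A7 ← A6 ← A5
  A6 is a chain here and A6 is conditioned on, so the path is blocked at A6.
At least one path is unblocked, so d-separation fails.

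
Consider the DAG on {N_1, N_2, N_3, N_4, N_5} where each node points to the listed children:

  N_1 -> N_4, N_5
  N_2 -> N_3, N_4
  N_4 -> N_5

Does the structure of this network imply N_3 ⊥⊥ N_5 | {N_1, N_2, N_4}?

There are 2 undirected paths between N_3 and N_5; checking each against the conditioning set {N_1, N_2, N_4}:
Path 1: N_3 ← N_2 → N_4 ← N_1 → N_5
  N_2 is a fork here and N_2 is conditioned on, so the path is blocked at N_2.
Path 2: N_3 ← N_2 → N_4 → N_5
  N_2 is a fork here and N_2 is conditioned on, so the path is blocked at N_2.
Every path is blocked, so N_3 and N_5 are d-separated given {N_1, N_2, N_4}.

Yes — N_3 and N_5 are d-separated given {N_1, N_2, N_4}.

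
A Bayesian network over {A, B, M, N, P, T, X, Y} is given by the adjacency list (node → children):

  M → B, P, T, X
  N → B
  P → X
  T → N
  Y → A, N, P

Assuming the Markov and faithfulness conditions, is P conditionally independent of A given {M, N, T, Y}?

We examine all 5 paths between P and A:
Path 1: P ← Y → A
  Y is a fork here and Y is conditioned on, so the path is blocked at Y.
Path 2: P → X ← M → T → N ← Y → A
  X is a collider here and neither X nor any of its descendants is conditioned on, so the collider stays closed — the path is blocked at X.
Path 3: P → X ← M → B ← N ← Y → A
  X is a collider here and neither X nor any of its descendants is conditioned on, so the collider stays closed — the path is blocked at X.
Path 4: P ← M → T → N ← Y → A
  M is a fork here and M is conditioned on, so the path is blocked at M.
Path 5: P ← M → B ← N ← Y → A
  M is a fork here and M is conditioned on, so the path is blocked at M.
Since every path is blocked, d-separation holds.

Yes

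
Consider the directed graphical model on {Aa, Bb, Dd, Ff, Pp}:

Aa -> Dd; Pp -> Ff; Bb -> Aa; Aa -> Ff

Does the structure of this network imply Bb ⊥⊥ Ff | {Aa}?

Yes

The only undirected path from Bb to Ff is:
  1. Bb → Aa → Ff — Aa:chain[blocks] ⇒ blocked
All paths are blocked; Bb ⊥ Ff | {Aa} holds.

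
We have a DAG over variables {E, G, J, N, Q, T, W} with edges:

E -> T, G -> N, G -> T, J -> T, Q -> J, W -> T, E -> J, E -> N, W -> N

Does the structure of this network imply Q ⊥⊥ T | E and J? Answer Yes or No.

Yes — Q and T are d-separated given {E, J}.

Enumerating the 4 paths from Q to T and testing each for blocking by {E, J}:
Path 1: Q → J ← E → N ← W → T
  E is a fork here and E is conditioned on, so the path is blocked at E.
Path 2: Q → J ← E → N ← G → T
  E is a fork here and E is conditioned on, so the path is blocked at E.
Path 3: Q → J ← E → T
  E is a fork here and E is conditioned on, so the path is blocked at E.
Path 4: Q → J → T
  J is a chain here and J is conditioned on, so the path is blocked at J.
Since every path is blocked, d-separation holds.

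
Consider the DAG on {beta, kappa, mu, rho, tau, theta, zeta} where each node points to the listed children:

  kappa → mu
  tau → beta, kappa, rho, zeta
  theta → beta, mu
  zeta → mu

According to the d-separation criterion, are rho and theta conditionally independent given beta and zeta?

Enumerating the 3 paths from rho to theta and testing each for blocking by {beta, zeta}:
  1. rho ← tau → kappa → mu ← theta — tau:fork[open]; kappa:chain[open]; mu:collider[blocks] ⇒ blocked
  2. rho ← tau → beta ← theta — tau:fork[open]; beta:collider[open] ⇒ active
  3. rho ← tau → zeta → mu ← theta — tau:fork[open]; zeta:chain[blocks]; mu:collider[blocks] ⇒ blocked
Since the path rho ← tau → beta ← theta is active, rho and theta are not d-separated given {beta, zeta}.

No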